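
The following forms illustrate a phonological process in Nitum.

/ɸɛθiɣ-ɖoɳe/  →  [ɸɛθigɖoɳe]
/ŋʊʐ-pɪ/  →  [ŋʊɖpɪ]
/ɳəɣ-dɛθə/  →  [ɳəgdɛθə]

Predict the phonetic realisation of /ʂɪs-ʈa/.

The data show regressive manner assimilation: /ɣ/ → [g] before /ɖ/; /ʐ/ → [ɖ] before /p/; /ɣ/ → [g] before /d/. In each pair only manner changes, matching the following consonant, while place and voice stay constant.
The rule targets /s/ (voiceless alveolar fricative), which sits before the trigger /ʈ/ (stop).
Changing only its manner to stop gives [t] — the voiceless alveolar stop.

[ʂɪtʈa]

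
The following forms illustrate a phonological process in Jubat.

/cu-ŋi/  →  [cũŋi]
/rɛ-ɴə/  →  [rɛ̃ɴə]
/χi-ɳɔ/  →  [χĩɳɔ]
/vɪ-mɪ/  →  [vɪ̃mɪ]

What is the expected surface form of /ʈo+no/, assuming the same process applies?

[ʈõno]

The data show regressive nasality assimilation (vowel nasalisation): /u/ → [ũ] before /ŋ/; /ɛ/ → [ɛ̃] before /ɴ/; /i/ → [ĩ] before /ɳ/; /ɪ/ → [ɪ̃] before /m/ — a vowel is nasalised by an immediately following nasal consonant.
The vowel /o/ is adjacent to the following nasal /n/, so it acquires [+nasal] and surfaces as [õ].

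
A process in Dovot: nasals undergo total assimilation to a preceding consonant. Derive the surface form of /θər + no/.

/n/ is the segment targeted by the rule; it sits immediately after /r/, so it assimilates completely and surfaces as [r].

[θərro]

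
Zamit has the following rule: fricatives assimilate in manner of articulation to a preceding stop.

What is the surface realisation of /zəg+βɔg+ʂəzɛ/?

/β/ is a voiced bilabial fricative. The preceding trigger /g/ is a stop, so /β/ must become a stop as well.
Changing only its manner to stop gives [b] — the voiced bilabial stop.
The same rule applies at the second boundary: /ʂ/ → [ʈ] next to /g/.

[zəgbɔgʈəzɛ]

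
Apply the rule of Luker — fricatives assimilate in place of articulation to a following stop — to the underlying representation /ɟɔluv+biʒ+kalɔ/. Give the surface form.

[ɟɔluβbiɣkalɔ]

The rule targets /v/ (voiced labiodental fricative), which sits before the trigger /b/ (bilabial).
A voiced bilabial fricative is [β], so the surface segment is [β].
At the second juncture, /ʒ/ likewise becomes [ɣ] adjacent to /k/.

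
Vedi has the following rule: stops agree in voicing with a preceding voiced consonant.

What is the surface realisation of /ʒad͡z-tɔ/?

The rule targets /t/ (voiceless alveolar stop), which sits after the trigger /d͡z/ (voiced).
A voiced alveolar stop is [d], so the surface segment is [d].

[ʒad͡zdɔ]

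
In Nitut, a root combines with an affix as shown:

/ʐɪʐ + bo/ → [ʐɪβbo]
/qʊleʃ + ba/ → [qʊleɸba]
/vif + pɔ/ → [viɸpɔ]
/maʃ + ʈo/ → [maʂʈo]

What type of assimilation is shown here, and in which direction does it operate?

Underlying /ʐ/ is realised as [β] next to /b/; /b/ itself does not change.
/ʐ/ is retroflex while /b/ is bilabial; the output [β] is bilabial, matching the trigger — so the feature that spreads is place.
Manner and voice are unchanged, so the assimilation is partial, not total.
Checking the remaining alternations: /ʃ/ → [ɸ] before /b/ (postalveolar → bilabial, matching bilabial); /f/ → [ɸ] before /p/ (labiodental → bilabial, matching bilabial); /ʃ/ → [ʂ] before /ʈ/ (postalveolar → retroflex, matching retroflex) — only place changes, and always toward the following segment.
Since the segment that changes precedes the conditioning segment, the assimilation is regressive.

regressive place assimilation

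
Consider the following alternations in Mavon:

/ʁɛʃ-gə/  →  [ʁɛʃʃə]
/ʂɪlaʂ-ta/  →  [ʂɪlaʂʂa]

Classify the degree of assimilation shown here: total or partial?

Comparing underlying and surface forms, /g/ → [ʃ] is the alternation; the neighbouring /ʃ/ is constant.
The output [ʃ] is identical to the trigger /ʃ/ — every feature (place, manner, voicing) has been copied — so this is total assimilation.
The remaining alternation confirms this: /t/ → [ʂ] after /ʂ/ — in each case the output is a copy of the preceding consonant.

total assimilation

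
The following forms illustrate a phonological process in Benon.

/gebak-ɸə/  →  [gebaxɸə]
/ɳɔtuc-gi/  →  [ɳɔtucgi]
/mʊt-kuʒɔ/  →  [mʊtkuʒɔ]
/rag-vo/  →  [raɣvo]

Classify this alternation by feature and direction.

Comparing underlying and surface forms, /k/ → [x] is the alternation; the neighbouring /ɸ/ is constant.
/k/ is a stop while /ɸ/ is a fricative; the output [x] is a fricative, matching the trigger — so the feature that spreads is manner.
Place and voice are unchanged, so the assimilation is partial, not total.
Checking the remaining alternation: /g/ → [ɣ] before /v/ (stop → fricative, matching a fricative) — only manner changes, and always toward the following segment.
No alternation appears in [ɳɔtucgi], [mʊtkuʒɔ]: there the adjacent consonants already agree in manner (/c/ and /g/ are both stops; /t/ and /k/ are both stops), so these forms are consistent with the same rule.
Since the segment that changes precedes the conditioning segment, the assimilation is regressive.

regressive manner assimilation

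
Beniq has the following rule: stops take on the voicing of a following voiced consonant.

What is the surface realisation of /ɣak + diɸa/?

[ɣagdiɸa]

/k/ is a voiceless velar stop. The following trigger /d/ is voiced, so /k/ must become voiced as well.
Changing only its voicing to voiced gives [g] — the voiced velar stop.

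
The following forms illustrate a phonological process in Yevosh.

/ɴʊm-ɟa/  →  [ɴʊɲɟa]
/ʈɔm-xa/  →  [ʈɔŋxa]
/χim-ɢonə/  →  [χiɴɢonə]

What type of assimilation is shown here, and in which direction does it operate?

Underlying /m/ is realised as [ɲ] next to /ɟ/; /ɟ/ itself does not change.
/m/ is bilabial while /ɟ/ is palatal; the output [ɲ] is palatal, matching the trigger — so the feature that spreads is place.
Manner and voice are unchanged, so the assimilation is partial, not total.
The other alternating forms pattern the same way: /m/ → [ŋ] before /x/ (bilabial → velar, matching velar); /m/ → [ɴ] before /ɢ/ (bilabial → uvular, matching uvular) — only place changes, and always toward the following segment.
The trigger is the following segment, so the direction is regressive (anticipatory).

regressive place assimilation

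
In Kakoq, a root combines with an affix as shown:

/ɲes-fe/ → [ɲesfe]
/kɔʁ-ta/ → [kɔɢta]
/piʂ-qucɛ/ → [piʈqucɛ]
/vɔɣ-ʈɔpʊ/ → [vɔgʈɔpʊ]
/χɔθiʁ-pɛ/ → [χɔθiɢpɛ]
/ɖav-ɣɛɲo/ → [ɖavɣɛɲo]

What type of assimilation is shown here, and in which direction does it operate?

The segment that alternates is /ʁ/, which surfaces as [ɢ] when adjacent to /t/.
The change fricative → stop matches the manner of the following /t/, identifying this as manner assimilation.
Place and voice are unchanged, so the assimilation is partial, not total.
The other alternating forms pattern the same way: /ʂ/ → [ʈ] before /q/ (fricative → stop, matching a stop); /ɣ/ → [g] before /ʈ/ (fricative → stop, matching a stop); /ʁ/ → [ɢ] before /p/ (fricative → stop, matching a stop) — only manner changes, and always toward the following segment.
Nothing changes in [ɲesfe], [ɖavɣɛɲo]: there the adjacent consonants already agree in manner (/s/ and /f/ are both fricatives; /v/ and /ɣ/ are both fricatives), so these forms are consistent with the same rule.
Since the segment that changes precedes the conditioning segment, the assimilation is regressive.

regressive manner assimilation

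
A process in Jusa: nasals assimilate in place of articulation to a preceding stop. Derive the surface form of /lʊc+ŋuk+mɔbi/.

The rule targets /ŋ/ (voiced velar nasal), which sits after the trigger /c/ (palatal).
The voiced palatal nasal is [ɲ], so /ŋ/ → [ɲ].
At the second juncture, /m/ likewise becomes [ŋ] adjacent to /k/.

[lʊcɲukŋɔbi]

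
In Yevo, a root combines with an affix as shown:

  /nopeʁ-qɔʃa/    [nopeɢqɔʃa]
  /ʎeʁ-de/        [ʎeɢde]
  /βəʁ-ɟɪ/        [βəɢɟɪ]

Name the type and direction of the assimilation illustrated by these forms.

regressive manner assimilation

Underlying /ʁ/ is realised as [ɢ] next to /q/; /q/ itself does not change.
/ʁ/ is a fricative while /q/ is a stop; the output [ɢ] is a stop, matching the trigger — so the feature that spreads is manner.
Place and voice are unchanged, so the assimilation is partial, not total.
The same holds elsewhere in the data: /ʁ/ → [ɢ] before /d/ (fricative → stop, matching a stop); /ʁ/ → [ɢ] before /ɟ/ (fricative → stop, matching a stop) — only manner changes, and always toward the following segment.
Since the segment that changes precedes the conditioning segment, the assimilation is regressive.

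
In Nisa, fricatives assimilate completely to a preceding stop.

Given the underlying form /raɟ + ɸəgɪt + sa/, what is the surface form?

/ɸ/ is the segment targeted by the rule; it sits immediately after /ɟ/, so it assimilates completely and surfaces as [ɟ].
At the second juncture, /s/ likewise becomes [t] adjacent to /t/.

[raɟɟəgɪtta]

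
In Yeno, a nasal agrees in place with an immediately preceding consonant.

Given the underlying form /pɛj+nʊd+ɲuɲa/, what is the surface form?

/n/ is a voiced alveolar nasal. The preceding trigger /j/ is palatal, so /n/ must become palatal as well.
The voiced palatal nasal is [ɲ], so /n/ → [ɲ].
The same rule applies at the second boundary: /ɲ/ → [n] next to /d/.

[pɛjɲʊdnuɲa]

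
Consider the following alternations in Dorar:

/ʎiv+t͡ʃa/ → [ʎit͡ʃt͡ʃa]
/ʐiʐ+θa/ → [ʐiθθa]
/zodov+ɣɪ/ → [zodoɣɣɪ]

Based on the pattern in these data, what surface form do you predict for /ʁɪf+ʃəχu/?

The data show regressive total assimilation (/v/ → [t͡ʃ] before /t͡ʃ/; /ʐ/ → [θ] before /θ/; /v/ → [ɣ] before /ɣ/): in every case the target segment becomes identical to its following neighbour, copying more than a single feature.
/f/ is the segment targeted by the rule; it sits immediately before /ʃ/, so it assimilates completely and surfaces as [ʃ].

[ʁɪʃʃəχu]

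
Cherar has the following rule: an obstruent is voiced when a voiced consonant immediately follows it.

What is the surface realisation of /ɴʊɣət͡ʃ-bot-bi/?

/t͡ʃ/ is a voiceless postalveolar affricate. The following trigger /b/ is voiced, so /t͡ʃ/ must become voiced as well.
Changing only its voicing to voiced gives [d͡ʒ] — the voiced postalveolar affricate.
At the second juncture, /t/ likewise becomes [d] adjacent to /b/.

[ɴʊɣəd͡ʒbodbi]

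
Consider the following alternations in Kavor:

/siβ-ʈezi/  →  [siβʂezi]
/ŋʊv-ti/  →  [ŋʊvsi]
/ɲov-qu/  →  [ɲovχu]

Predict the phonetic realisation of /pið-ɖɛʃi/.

[piðʐɛʃi]

The data show progressive manner assimilation: /ʈ/ → [ʂ] after /β/; /t/ → [s] after /v/; /q/ → [χ] after /v/. In each pair only manner changes, matching the preceding consonant, while place and voice stay constant.
The rule targets /ɖ/ (voiced retroflex stop), which sits after the trigger /ð/ (fricative).
Changing only its manner to fricative gives [ʐ] — the voiced retroflex fricative.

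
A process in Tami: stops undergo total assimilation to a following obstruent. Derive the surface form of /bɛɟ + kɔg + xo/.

[bɛkkɔxxo]

/ɟ/ is the segment targeted by the rule; it sits immediately before /k/, so it assimilates completely and surfaces as [k].
At the second juncture, /g/ likewise becomes [x] adjacent to /x/.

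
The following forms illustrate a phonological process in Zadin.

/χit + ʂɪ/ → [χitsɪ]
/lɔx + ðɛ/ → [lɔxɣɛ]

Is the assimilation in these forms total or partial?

The segment that alternates is /ʂ/, which surfaces as [s] when adjacent to /t/.
The change retroflex → alveolar matches the place of the preceding /t/, identifying this as place assimilation.
Manner and voice are unchanged, so the assimilation is partial, not total.
The other alternating form patterns the same way: /ð/ → [ɣ] after /x/ (dental → velar, matching velar) — only place changes, and always toward the preceding segment.

partial assimilation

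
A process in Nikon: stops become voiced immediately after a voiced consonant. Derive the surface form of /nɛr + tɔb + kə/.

The rule targets /t/ (voiceless alveolar stop), which sits after the trigger /r/ (voiced).
The voiced alveolar stop is [d], so /t/ → [d].
At the second juncture, /k/ likewise becomes [g] adjacent to /b/.

[nɛrdɔbgə]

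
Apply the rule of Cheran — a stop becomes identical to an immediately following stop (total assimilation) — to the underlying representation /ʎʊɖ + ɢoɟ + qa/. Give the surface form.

/ɖ/ is the segment targeted by the rule; it sits immediately before /ɢ/, so it assimilates completely and surfaces as [ɢ].
The same rule applies at the second boundary: /ɟ/ → [q] next to /q/.

[ʎʊɢɢoqqa]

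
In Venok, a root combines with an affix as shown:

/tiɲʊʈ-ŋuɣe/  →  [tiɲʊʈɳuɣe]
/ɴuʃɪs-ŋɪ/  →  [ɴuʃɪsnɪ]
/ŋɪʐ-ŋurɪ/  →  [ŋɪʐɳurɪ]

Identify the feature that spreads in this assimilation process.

place

The segment that alternates is /ŋ/, which surfaces as [ɳ] when adjacent to /ʈ/.
/ŋ/ is velar while /ʈ/ is retroflex; the output [ɳ] is retroflex, matching the trigger — so the feature that spreads is place.
The other alternating forms pattern the same way: /ŋ/ → [n] after /s/ (velar → alveolar, matching alveolar); /ŋ/ → [ɳ] after /ʐ/ (velar → retroflex, matching retroflex) — only place changes, and always toward the preceding segment.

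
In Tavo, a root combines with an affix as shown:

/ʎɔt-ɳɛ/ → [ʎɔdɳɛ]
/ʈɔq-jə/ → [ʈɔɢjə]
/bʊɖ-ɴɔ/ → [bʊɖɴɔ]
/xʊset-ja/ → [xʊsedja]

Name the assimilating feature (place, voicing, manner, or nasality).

voicing

The segment that alternates is /t/, which surfaces as [d] when adjacent to /ɳ/.
The change voiceless → voiced matches the voicing of the following /ɳ/, identifying this as voicing assimilation.
Checking the remaining alternations: /q/ → [ɢ] before /j/ (voiceless → voiced, matching voiced); /t/ → [d] before /j/ (voiceless → voiced, matching voiced) — only voicing changes, and always toward the following segment.
No alternation appears in [bʊɖɴɔ]: there the adjacent consonants already agree in voicing (/ɖ/ and /ɴ/ are both voiced), so this form is consistent with the same rule.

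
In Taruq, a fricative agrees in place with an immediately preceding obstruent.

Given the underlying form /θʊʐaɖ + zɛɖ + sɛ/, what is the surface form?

The rule targets /z/ (voiced alveolar fricative), which sits after the trigger /ɖ/ (retroflex).
Changing only its place to retroflex gives [ʐ] — the voiced retroflex fricative.
The same rule applies at the second boundary: /s/ → [ʂ] next to /ɖ/.

[θʊʐaɖʐɛɖʂɛ]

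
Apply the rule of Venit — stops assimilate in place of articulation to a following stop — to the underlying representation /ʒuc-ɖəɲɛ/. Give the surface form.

The rule targets /c/ (voiceless palatal stop), which sits before the trigger /ɖ/ (retroflex).
A voiceless retroflex stop is [ʈ], so the surface segment is [ʈ].

[ʒuʈɖəɲɛ]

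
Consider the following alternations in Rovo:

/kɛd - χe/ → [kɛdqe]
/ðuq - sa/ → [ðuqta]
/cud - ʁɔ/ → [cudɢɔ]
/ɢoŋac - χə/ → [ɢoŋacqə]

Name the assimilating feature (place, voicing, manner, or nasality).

Comparing underlying and surface forms, /χ/ → [q] is the alternation; the neighbouring /d/ is constant.
/χ/ is a fricative while /d/ is a stop; the output [q] is a stop, matching the trigger — so the feature that spreads is manner.
The same holds elsewhere in the data: /s/ → [t] after /q/ (fricative → stop, matching a stop); /ʁ/ → [ɢ] after /d/ (fricative → stop, matching a stop); /χ/ → [q] after /c/ (fricative → stop, matching a stop) — only manner changes, and always toward the preceding segment.

manner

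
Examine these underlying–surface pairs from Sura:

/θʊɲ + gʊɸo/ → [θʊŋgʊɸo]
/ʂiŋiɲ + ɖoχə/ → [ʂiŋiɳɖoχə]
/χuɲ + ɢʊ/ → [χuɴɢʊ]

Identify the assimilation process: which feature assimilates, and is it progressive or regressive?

regressive place assimilation

Comparing underlying and surface forms, /ɲ/ → [ŋ] is the alternation; the neighbouring /g/ is constant.
The change palatal → velar matches the place of the following /g/, identifying this as place assimilation.
Manner and voice are unchanged, so the assimilation is partial, not total.
The other alternating forms pattern the same way: /ɲ/ → [ɳ] before /ɖ/ (palatal → retroflex, matching retroflex); /ɲ/ → [ɴ] before /ɢ/ (palatal → uvular, matching uvular) — only place changes, and always toward the following segment.
Since the segment that changes precedes the conditioning segment, the assimilation is regressive.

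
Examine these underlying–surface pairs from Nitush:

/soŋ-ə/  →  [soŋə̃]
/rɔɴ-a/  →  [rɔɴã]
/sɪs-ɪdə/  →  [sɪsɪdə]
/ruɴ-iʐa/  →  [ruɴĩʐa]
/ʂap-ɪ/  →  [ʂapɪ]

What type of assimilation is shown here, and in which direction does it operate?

The vowel /ə/ surfaces as nasalised [ə̃] next to the preceding nasal /ŋ/ — it has acquired the [+nasal] feature of its neighbour.
Likewise in the remaining data: /a/ → [ã] after /ɴ/; /i/ → [ĩ] after /ɴ/ — each time a vowel is nasalised next to a preceding nasal.
No change occurs in [sɪsɪdə], [ʂapɪ] because the vowel at the boundary is adjacent to an oral consonant, not a nasal (/ɪ/ next to /s/; /ɪ/ next to /p/).
Because the conditioning nasal is to the left of the vowel that changes, the process is progressive (perseverative).

progressive nasality assimilation (vowel nasalisation)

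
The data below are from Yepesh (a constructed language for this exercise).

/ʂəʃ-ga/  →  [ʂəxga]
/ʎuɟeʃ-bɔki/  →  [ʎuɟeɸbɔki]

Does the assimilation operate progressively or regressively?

regressive

The segment that alternates is /ʃ/, which surfaces as [x] when adjacent to /g/.
The change postalveolar → velar matches the place of the following /g/, identifying this as place assimilation.
Checking the remaining alternation: /ʃ/ → [ɸ] before /b/ (postalveolar → bilabial, matching bilabial) — only place changes, and always toward the following segment.
The trigger is the following segment, so the direction is regressive (anticipatory).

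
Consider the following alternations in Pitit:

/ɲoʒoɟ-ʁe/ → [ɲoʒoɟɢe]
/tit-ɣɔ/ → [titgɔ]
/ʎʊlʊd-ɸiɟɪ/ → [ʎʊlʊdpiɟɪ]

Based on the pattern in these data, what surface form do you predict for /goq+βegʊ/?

The data show progressive manner assimilation: /ʁ/ → [ɢ] after /ɟ/; /ɣ/ → [g] after /t/; /ɸ/ → [p] after /d/. In each pair only manner changes, matching the preceding consonant, while place and voice stay constant.
The rule targets /β/ (voiced bilabial fricative), which sits after the trigger /q/ (stop).
Changing only its manner to stop gives [b] — the voiced bilabial stop.

[goqbegʊ]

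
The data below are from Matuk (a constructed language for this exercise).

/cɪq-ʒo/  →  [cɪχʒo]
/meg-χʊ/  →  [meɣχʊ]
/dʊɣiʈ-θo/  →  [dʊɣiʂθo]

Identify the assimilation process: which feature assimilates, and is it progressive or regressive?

Comparing underlying and surface forms, /q/ → [χ] is the alternation; the neighbouring /ʒ/ is constant.
The change stop → fricative matches the manner of the following /ʒ/, identifying this as manner assimilation.
Place and voice are unchanged, so the assimilation is partial, not total.
Checking the remaining alternations: /g/ → [ɣ] before /χ/ (stop → fricative, matching a fricative); /ʈ/ → [ʂ] before /θ/ (stop → fricative, matching a fricative) — only manner changes, and always toward the following segment.
The trigger is the following segment, so the direction is regressive (anticipatory).

regressive manner assimilation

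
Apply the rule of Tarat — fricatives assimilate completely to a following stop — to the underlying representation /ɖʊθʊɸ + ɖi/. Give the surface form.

[ɖʊθʊɖɖi]

/ɸ/ is the segment targeted by the rule; it sits immediately before /ɖ/, so it assimilates completely and surfaces as [ɖ].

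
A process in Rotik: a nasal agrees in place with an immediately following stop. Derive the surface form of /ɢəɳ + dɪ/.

/ɳ/ is a voiced retroflex nasal. The following trigger /d/ is alveolar, so /ɳ/ must become alveolar as well.
The voiced alveolar nasal is [n], so /ɳ/ → [n].

[ɢəndɪ]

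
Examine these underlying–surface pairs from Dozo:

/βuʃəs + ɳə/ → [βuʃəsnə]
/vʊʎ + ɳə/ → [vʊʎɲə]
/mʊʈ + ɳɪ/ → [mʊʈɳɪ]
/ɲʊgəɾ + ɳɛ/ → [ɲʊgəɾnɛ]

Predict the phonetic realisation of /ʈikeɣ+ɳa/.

[ʈikeɣŋa]

The data show progressive place assimilation: /ɳ/ → [n] after /s/; /ɳ/ → [ɲ] after /ʎ/; /ɳ/ → [n] after /ɾ/. In each pair only place changes, matching the preceding consonant, while manner and voice stay constant.
No alternation appears in [mʊʈɳɪ]: there the adjacent consonants already agree in place (/ɳ/ and /ʈ/ are both retroflex), so this form is consistent with the same rule.
/ɳ/ is a voiced retroflex nasal. The preceding trigger /ɣ/ is velar, so /ɳ/ must become velar as well.
A voiced velar nasal is [ŋ], so the surface segment is [ŋ].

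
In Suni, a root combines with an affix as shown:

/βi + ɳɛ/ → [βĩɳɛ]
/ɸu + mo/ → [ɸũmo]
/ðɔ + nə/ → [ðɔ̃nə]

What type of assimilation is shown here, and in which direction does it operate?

The vowel /i/ surfaces as nasalised [ĩ] next to the following nasal /ɳ/ — it has acquired the [+nasal] feature of its neighbour.
Likewise in the remaining data: /u/ → [ũ] before /m/; /ɔ/ → [ɔ̃] before /n/ — each time a vowel is nasalised next to a following nasal.
Because the conditioning nasal is to the right of the vowel that changes, the process is regressive (anticipatory).

regressive nasality assimilation (vowel nasalisation)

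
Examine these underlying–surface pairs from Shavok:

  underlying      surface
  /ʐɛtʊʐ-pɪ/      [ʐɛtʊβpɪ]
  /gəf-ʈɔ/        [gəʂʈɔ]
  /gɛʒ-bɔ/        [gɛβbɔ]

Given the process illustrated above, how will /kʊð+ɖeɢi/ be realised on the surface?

The data show regressive place assimilation: /ʐ/ → [β] before /p/; /f/ → [ʂ] before /ʈ/; /ʒ/ → [β] before /b/. In each pair only place changes, matching the following consonant, while manner and voice stay constant.
The rule targets /ð/ (voiced dental fricative), which sits before the trigger /ɖ/ (retroflex).
Changing only its place to retroflex gives [ʐ] — the voiced retroflex fricative.

[kʊʐɖeɢi]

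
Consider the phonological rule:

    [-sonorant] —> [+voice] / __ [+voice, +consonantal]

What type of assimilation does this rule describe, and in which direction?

regressive voicing assimilation

The structural change is [+voice], and the conditioning segment [+voice, +consonantal] (a voiced consonant) is itself voiced, so the target comes to share the voicing of its neighbour — voicing assimilation.
Since the environment is written after the underscore, the trigger follows the target; the direction is regressive.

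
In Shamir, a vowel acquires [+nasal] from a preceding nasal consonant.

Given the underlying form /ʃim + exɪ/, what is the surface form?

[ʃimẽxɪ]

/e/ sits next to the nasal /m/ and is therefore nasalised to [ẽ].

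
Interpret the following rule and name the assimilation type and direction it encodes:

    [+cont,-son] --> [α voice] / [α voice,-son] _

The rule copies [voice] from the environment onto the target, so the assimilating feature is voicing.
Since the environment is written before the underscore, the trigger precedes the target; the direction is progressive.

progressive voicing assimilation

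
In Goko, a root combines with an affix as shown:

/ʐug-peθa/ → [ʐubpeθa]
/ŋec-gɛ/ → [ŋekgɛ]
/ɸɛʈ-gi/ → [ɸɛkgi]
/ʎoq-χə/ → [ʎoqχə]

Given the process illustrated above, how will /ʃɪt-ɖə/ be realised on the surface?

[ʃɪʈɖə]

The data show regressive place assimilation: /g/ → [b] before /p/; /c/ → [k] before /g/; /ʈ/ → [k] before /g/. In each pair only place changes, matching the following consonant, while manner and voice stay constant.
Nothing changes in [ʎoqχə]: there the adjacent consonants already agree in place (/q/ and /χ/ are both uvular), so this form is consistent with the same rule.
The rule targets /t/ (voiceless alveolar stop), which sits before the trigger /ɖ/ (retroflex).
Changing only its place to retroflex gives [ʈ] — the voiceless retroflex stop.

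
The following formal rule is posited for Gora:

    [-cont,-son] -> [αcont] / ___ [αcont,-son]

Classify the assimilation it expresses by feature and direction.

regressive manner assimilation

The shared variable α links the value of [cont] on the target to that of the neighbouring obstruent. [cont] distinguishes stops from fricatives — a manner-of-articulation feature — so this is manner assimilation.
The conditioning segment sits to the right of the focus bar, meaning the trigger follows the segment that changes — regressive assimilation.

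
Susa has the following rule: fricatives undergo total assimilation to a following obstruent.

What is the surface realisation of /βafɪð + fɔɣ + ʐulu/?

[βafɪffɔʐʐulu]

/ð/ is the segment targeted by the rule; it sits immediately before /f/, so it assimilates completely and surfaces as [f].
At the second juncture, /ɣ/ likewise becomes [ʐ] adjacent to /ʐ/.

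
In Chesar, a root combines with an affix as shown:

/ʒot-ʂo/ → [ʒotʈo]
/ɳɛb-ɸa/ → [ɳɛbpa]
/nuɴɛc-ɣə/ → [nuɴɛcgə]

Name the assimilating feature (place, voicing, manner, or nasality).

The segment that alternates is /ʂ/, which surfaces as [ʈ] when adjacent to /t/.
The change fricative → stop matches the manner of the preceding /t/, identifying this as manner assimilation.
The other alternating forms pattern the same way: /ɸ/ → [p] after /b/ (fricative → stop, matching a stop); /ɣ/ → [g] after /c/ (fricative → stop, matching a stop) — only manner changes, and always toward the preceding segment.

manner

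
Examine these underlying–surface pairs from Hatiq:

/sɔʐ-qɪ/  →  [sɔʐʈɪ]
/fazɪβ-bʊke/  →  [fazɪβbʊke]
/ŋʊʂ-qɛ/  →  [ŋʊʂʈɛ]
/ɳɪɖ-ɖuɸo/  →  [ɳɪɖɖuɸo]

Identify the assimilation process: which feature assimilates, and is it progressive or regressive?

progressive place assimilation

The segment that alternates is /q/, which surfaces as [ʈ] when adjacent to /ʐ/.
/q/ is uvular while /ʐ/ is retroflex; the output [ʈ] is retroflex, matching the trigger — so the feature that spreads is place.
Manner and voice are unchanged, so the assimilation is partial, not total.
The same holds elsewhere in the data: /q/ → [ʈ] after /ʂ/ (uvular → retroflex, matching retroflex) — only place changes, and always toward the preceding segment.
No alternation appears in [fazɪβbʊke], [ɳɪɖɖuɸo]: there the adjacent consonants already agree in place (/b/ and /β/ are both bilabial; /ɖ/ and /ɖ/ are both retroflex), so these forms are consistent with the same rule.
Since the segment that changes follows the conditioning segment, the assimilation is progressive.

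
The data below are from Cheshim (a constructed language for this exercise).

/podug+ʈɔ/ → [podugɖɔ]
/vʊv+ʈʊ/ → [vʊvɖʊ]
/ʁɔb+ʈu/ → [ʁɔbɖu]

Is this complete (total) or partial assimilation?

Underlying /ʈ/ is realised as [ɖ] next to /g/; /g/ itself does not change.
The change voiceless → voiced matches the voicing of the preceding /g/, identifying this as voicing assimilation.
Place and manner are unchanged, so the assimilation is partial, not total.
The same holds elsewhere in the data: /ʈ/ → [ɖ] after /v/ (voiceless → voiced, matching voiced); /ʈ/ → [ɖ] after /b/ (voiceless → voiced, matching voiced) — only voicing changes, and always toward the preceding segment.

partial assimilation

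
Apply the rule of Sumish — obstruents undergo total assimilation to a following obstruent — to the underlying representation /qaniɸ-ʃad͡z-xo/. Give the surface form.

/ɸ/ is the segment targeted by the rule; it sits immediately before /ʃ/, so it assimilates completely and surfaces as [ʃ].
At the second juncture, /d͡z/ likewise becomes [x] adjacent to /x/.

[qaniʃʃaxxo]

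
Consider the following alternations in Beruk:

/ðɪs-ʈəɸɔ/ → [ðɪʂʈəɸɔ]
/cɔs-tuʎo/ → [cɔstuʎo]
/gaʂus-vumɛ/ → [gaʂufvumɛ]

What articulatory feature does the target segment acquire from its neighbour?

The segment that alternates is /s/, which surfaces as [ʂ] when adjacent to /ʈ/.
/s/ is alveolar while /ʈ/ is retroflex; the output [ʂ] is retroflex, matching the trigger — so the feature that spreads is place.
The other alternating form patterns the same way: /s/ → [f] before /v/ (alveolar → labiodental, matching labiodental) — only place changes, and always toward the following segment.
Nothing changes in [cɔstuʎo]: there the adjacent consonants already agree in place (/s/ and /t/ are both alveolar), so this form is consistent with the same rule.

place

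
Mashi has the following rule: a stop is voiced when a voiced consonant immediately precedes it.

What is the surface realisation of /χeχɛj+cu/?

[χeχɛjɟu]

/c/ is a voiceless palatal stop. The preceding trigger /j/ is voiced, so /c/ must become voiced as well.
Changing only its voicing to voiced gives [ɟ] — the voiced palatal stop.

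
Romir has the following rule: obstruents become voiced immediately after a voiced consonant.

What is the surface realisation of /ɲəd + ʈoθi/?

[ɲədɖoθi]

/ʈ/ is a voiceless retroflex stop. The preceding trigger /d/ is voiced, so /ʈ/ must become voiced as well.
A voiced retroflex stop is [ɖ], so the surface segment is [ɖ].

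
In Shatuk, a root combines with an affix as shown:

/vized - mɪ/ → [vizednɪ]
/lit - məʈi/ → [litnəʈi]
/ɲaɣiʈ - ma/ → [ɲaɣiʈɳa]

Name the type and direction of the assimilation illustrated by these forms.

progressive place assimilation

Comparing underlying and surface forms, /m/ → [n] is the alternation; the neighbouring /d/ is constant.
/m/ is bilabial while /d/ is alveolar; the output [n] is alveolar, matching the trigger — so the feature that spreads is place.
Manner and voice are unchanged, so the assimilation is partial, not total.
Checking the remaining alternations: /m/ → [n] after /t/ (bilabial → alveolar, matching alveolar); /m/ → [ɳ] after /ʈ/ (bilabial → retroflex, matching retroflex) — only place changes, and always toward the preceding segment.
Since the segment that changes follows the conditioning segment, the assimilation is progressive.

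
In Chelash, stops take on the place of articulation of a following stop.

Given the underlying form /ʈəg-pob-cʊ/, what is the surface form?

/g/ is a voiced velar stop. The following trigger /p/ is bilabial, so /g/ must become bilabial as well.
A voiced bilabial stop is [b], so the surface segment is [b].
At the second juncture, /b/ likewise becomes [ɟ] adjacent to /c/.

[ʈəbpoɟcʊ]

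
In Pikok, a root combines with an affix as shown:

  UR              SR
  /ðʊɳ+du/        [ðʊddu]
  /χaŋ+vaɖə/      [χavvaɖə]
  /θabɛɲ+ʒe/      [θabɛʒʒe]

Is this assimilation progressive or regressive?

regressive

Comparing underlying and surface forms, /ɳ/ → [d] is the alternation; the neighbouring /d/ is constant.
The output [d] is identical to the trigger /d/ — every feature (place, manner, voicing) has been copied — so this is total assimilation.
The other forms behave the same way: /ŋ/ → [v] before /v/; /ɲ/ → [ʒ] before /ʒ/ — in each case the output is a copy of the following consonant.
Since the segment that changes precedes the conditioning segment, the assimilation is regressive.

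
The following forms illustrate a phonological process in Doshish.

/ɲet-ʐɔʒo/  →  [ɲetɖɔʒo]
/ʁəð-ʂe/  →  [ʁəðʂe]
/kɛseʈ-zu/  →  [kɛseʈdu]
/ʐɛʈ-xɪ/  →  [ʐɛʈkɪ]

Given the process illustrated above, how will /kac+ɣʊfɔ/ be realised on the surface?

[kacgʊfɔ]

The data show progressive manner assimilation: /ʐ/ → [ɖ] after /t/; /z/ → [d] after /ʈ/; /x/ → [k] after /ʈ/. In each pair only manner changes, matching the preceding consonant, while place and voice stay constant.
No alternation appears in [ʁəðʂe]: there the adjacent consonants already agree in manner (/ʂ/ and /ð/ are both fricatives), so this form is consistent with the same rule.
/ɣ/ is a voiced velar fricative. The preceding trigger /c/ is a stop, so /ɣ/ must become a stop as well.
A voiced velar stop is [g], so the surface segment is [g].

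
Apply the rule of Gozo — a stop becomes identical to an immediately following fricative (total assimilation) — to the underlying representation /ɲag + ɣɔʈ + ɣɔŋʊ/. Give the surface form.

[ɲaɣɣɔɣɣɔŋʊ]

/g/ is the segment targeted by the rule; it sits immediately before /ɣ/, so it assimilates completely and surfaces as [ɣ].
The same rule applies at the second boundary: /ʈ/ → [ɣ] next to /ɣ/.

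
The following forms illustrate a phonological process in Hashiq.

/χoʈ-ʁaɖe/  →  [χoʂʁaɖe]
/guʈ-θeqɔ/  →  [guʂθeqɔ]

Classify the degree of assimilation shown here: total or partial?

partial assimilation

The segment that alternates is /ʈ/, which surfaces as [ʂ] when adjacent to /ʁ/.
/ʈ/ is a stop while /ʁ/ is a fricative; the output [ʂ] is a fricative, matching the trigger — so the feature that spreads is manner.
Place and voice are unchanged, so the assimilation is partial, not total.
The other alternating form patterns the same way: /ʈ/ → [ʂ] before /θ/ (stop → fricative, matching a fricative) — only manner changes, and always toward the following segment.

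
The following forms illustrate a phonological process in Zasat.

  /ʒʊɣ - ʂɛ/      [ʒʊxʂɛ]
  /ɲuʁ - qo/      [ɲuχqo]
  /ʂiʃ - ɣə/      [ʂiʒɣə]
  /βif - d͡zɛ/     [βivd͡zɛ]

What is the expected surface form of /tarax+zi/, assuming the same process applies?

The data show regressive voicing assimilation: /ɣ/ → [x] before /ʂ/; /ʁ/ → [χ] before /q/; /ʃ/ → [ʒ] before /ɣ/; /f/ → [v] before /d͡z/. In each pair only voicing changes, matching the following consonant, while place and manner stay constant.
The rule targets /x/ (voiceless velar fricative), which sits before the trigger /z/ (voiced).
Changing only its voicing to voiced gives [ɣ] — the voiced velar fricative.

[taraɣzi]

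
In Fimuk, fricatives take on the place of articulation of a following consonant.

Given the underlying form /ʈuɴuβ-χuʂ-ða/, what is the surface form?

[ʈuɴuʁχuθða]

The rule targets /β/ (voiced bilabial fricative), which sits before the trigger /χ/ (uvular).
The voiced uvular fricative is [ʁ], so /β/ → [ʁ].
The same rule applies at the second boundary: /ʂ/ → [θ] next to /ð/.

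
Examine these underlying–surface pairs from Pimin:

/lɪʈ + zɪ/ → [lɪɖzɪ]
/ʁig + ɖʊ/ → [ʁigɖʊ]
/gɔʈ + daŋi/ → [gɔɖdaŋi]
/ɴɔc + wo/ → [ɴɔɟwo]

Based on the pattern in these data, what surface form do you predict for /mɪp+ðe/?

The data show regressive voicing assimilation: /ʈ/ → [ɖ] before /z/; /ʈ/ → [ɖ] before /d/; /c/ → [ɟ] before /w/. In each pair only voicing changes, matching the following consonant, while place and manner stay constant.
No alternation appears in [ʁigɖʊ]: there the adjacent consonants already agree in voicing (/g/ and /ɖ/ are both voiced), so this form is consistent with the same rule.
The rule targets /p/ (voiceless bilabial stop), which sits before the trigger /ð/ (voiced).
Changing only its voicing to voiced gives [b] — the voiced bilabial stop.

[mɪbðe]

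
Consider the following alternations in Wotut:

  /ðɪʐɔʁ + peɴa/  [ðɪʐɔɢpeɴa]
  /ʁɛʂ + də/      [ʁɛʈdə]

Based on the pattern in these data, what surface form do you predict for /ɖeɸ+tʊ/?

[ɖeptʊ]

The data show regressive manner assimilation: /ʁ/ → [ɢ] before /p/; /ʂ/ → [ʈ] before /d/. In each pair only manner changes, matching the following consonant, while place and voice stay constant.
/ɸ/ is a voiceless bilabial fricative. The following trigger /t/ is a stop, so /ɸ/ must become a stop as well.
Changing only its manner to stop gives [p] — the voiceless bilabial stop.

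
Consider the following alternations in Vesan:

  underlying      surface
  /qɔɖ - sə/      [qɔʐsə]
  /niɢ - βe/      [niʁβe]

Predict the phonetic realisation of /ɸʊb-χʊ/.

The data show regressive manner assimilation: /ɖ/ → [ʐ] before /s/; /ɢ/ → [ʁ] before /β/. In each pair only manner changes, matching the following consonant, while place and voice stay constant.
/b/ is a voiced bilabial stop. The following trigger /χ/ is a fricative, so /b/ must become a fricative as well.
Changing only its manner to fricative gives [β] — the voiced bilabial fricative.

[ɸʊβχʊ]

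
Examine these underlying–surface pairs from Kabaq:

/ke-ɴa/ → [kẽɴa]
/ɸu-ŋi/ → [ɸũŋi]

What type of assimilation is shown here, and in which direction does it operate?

regressive nasality assimilation (vowel nasalisation)

The vowel /e/ surfaces as nasalised [ẽ] next to the following nasal /ɴ/ — it has acquired the [+nasal] feature of its neighbour.
Likewise in the remaining data: /u/ → [ũ] before /ŋ/ — each time a vowel is nasalised next to a following nasal.
Because the conditioning nasal is to the right of the vowel that changes, the process is regressive (anticipatory).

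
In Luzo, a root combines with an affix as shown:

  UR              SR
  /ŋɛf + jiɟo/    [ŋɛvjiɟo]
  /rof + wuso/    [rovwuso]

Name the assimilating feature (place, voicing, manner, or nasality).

Comparing underlying and surface forms, /f/ → [v] is the alternation; the neighbouring /j/ is constant.
The change voiceless → voiced matches the voicing of the following /j/, identifying this as voicing assimilation.
Checking the remaining alternation: /f/ → [v] before /w/ (voiceless → voiced, matching voiced) — only voicing changes, and always toward the following segment.

voicing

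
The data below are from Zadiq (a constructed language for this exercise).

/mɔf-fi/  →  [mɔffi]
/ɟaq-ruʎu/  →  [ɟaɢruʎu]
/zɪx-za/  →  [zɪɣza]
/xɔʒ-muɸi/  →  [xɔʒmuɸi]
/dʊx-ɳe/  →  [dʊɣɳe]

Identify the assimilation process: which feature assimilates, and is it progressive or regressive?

regressive voicing assimilation

The segment that alternates is /q/, which surfaces as [ɢ] when adjacent to /r/.
The change voiceless → voiced matches the voicing of the following /r/, identifying this as voicing assimilation.
Place and manner are unchanged, so the assimilation is partial, not total.
The same holds elsewhere in the data: /x/ → [ɣ] before /z/ (voiceless → voiced, matching voiced); /x/ → [ɣ] before /ɳ/ (voiceless → voiced, matching voiced) — only voicing changes, and always toward the following segment.
No alternation appears in [mɔffi], [xɔʒmuɸi]: there the adjacent consonants already agree in voicing (/f/ and /f/ are both voiceless; /ʒ/ and /m/ are both voiced), so these forms are consistent with the same rule.
Since the segment that changes precedes the conditioning segment, the assimilation is regressive.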